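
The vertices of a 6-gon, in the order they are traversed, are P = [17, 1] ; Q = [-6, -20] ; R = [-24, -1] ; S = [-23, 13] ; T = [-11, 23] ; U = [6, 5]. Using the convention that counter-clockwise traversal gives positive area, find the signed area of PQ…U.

-900.5

Σ = (-334) + (-474) + (-335) + (-386) + (-193) + (-79) = -1801
Signed area = Σ/2 = -900.5 (negative ⇒ clockwise traversal).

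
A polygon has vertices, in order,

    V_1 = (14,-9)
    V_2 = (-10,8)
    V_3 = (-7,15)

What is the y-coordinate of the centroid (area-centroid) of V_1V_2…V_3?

14/3

Apply the shoelace formula. First the cross-terms c_i = x_i·y_{i+1} − x_{i+1}·y_i:
  22, -94, -147  ⇒  2A = -219, A = -109.5.
Then Σ (y_i + y_{i+1})·c_i = -3066, so ȳ = -3066 / (6·(-109.5)) = 14/3.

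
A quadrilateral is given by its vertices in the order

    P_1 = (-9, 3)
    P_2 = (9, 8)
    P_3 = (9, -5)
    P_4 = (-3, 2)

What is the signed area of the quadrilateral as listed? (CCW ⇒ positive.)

Σ = (-99) + (-117) + (3) + (9) = -204
Signed area = Σ/2 = -102 (negative ⇒ clockwise traversal).

-102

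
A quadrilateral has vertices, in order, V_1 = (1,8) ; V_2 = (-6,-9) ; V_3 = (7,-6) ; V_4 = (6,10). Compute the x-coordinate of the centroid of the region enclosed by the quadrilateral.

Apply Gauss's area formula. First the cross-terms c_i = x_i·y_{i+1} − x_{i+1}·y_i:
  39, 99, 106, 38  ⇒  2A = 282, A = 141.
Then Σ (x_i + x_{i+1})·c_i = 1548, so x̄ = 1548 / (6·141) = 86/47.

86/47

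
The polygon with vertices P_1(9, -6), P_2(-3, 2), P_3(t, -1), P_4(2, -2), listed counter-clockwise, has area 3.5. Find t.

1

Write out the shoelace sum; only the two edges meeting at P_3 involve t:
2·Area = [((-3)·(-1) − t·2) + (t·(-2) − 2·(-1))] + 6
       = -4·t + 11 = 7
⇒ t = 1.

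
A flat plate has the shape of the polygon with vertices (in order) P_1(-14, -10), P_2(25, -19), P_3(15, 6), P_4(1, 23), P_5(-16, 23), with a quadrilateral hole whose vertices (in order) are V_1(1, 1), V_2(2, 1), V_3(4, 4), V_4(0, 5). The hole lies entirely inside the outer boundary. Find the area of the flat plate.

Outer boundary:
Apply the shoelace (surveyor's) formula: 2A = Σ (x_i·y_{i+1} − x_{i+1}·y_i), indices taken mod 5.
Cross-terms: 516, 435, 339, 391, 482  ⇒  Σ = 2163
Area = |Σ|/2 = 1081.5.
Hole:
Apply the shoelace formula: 2A = Σ (x_i·y_{i+1} − x_{i+1}·y_i), indices taken mod 4.
Σ = (-1) + (4) + (20) + (-5) = 18
Area = |Σ|/2 = 9.
Net area = 1081.5 − 9 = 1072.5.

1072.5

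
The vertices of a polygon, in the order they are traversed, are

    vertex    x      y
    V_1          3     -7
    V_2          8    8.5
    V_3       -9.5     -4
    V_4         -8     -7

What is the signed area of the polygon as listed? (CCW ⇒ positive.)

120.875

Apply Gauss's area formula: 2A = Σ (x_i·y_{i+1} − x_{i+1}·y_i), indices taken mod 4.
V_1→V_2: (3)(8.5) − (8)(-7) = 81.5
V_2→V_3: (8)(-4) − (-9.5)(8.5) = 48.75
V_3→V_4: (-9.5)(-7) − (-8)(-4) = 34.5
V_4→V_1: (-8)(-7) − (3)(-7) = 77
Σ = 241.75
Signed area = Σ/2 = 120.875 (positive ⇒ counter-clockwise traversal).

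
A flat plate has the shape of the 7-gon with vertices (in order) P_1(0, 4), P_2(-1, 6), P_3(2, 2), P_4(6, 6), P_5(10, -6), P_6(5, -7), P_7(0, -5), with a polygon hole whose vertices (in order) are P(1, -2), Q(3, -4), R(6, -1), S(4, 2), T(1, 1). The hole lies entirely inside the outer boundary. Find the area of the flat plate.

Outer boundary:
Apply the shoelace (surveyor's) formula: 2A = Σ (x_i·y_{i+1} − x_{i+1}·y_i), indices taken mod 7.
P_1→P_2: (0)(6) − (-1)(4) = 4
P_2→P_3: (-1)(2) − (2)(6) = -14
P_3→P_4: (2)(6) − (6)(2) = 0
P_4→P_5: (6)(-6) − (10)(6) = -96
P_5→P_6: (10)(-7) − (5)(-6) = -40
P_6→P_7: (5)(-5) − (0)(-7) = -25
P_7→P_1: (0)(4) − (0)(-5) = 0
Σ = -171
Area = |Σ|/2 = 85.5.
Hole:
P→Q: (1)(-4) − (3)(-2) = 2
Q→R: (3)(-1) − (6)(-4) = 21
R→S: (6)(2) − (4)(-1) = 16
S→T: (4)(1) − (1)(2) = 2
T→P: (1)(-2) − (1)(1) = -3
Σ = 38
Area = |Σ|/2 = 19.
Net area = 85.5 − 19 = 66.5.

66.5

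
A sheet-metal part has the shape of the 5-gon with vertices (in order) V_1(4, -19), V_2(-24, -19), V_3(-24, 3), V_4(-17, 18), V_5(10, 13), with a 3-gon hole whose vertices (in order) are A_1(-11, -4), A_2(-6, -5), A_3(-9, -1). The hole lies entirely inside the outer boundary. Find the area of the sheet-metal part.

1033.5

Outer boundary:
Cross-terms: -532, -528, -381, -401, -242  ⇒  Σ = -2084
Area = |Σ|/2 = 1042.
Hole:
Apply the shoelace formula: 2A = Σ (x_i·y_{i+1} − x_{i+1}·y_i), indices taken mod 3.
A_1→A_2: (-11)(-5) − (-6)(-4) = 31
A_2→A_3: (-6)(-1) − (-9)(-5) = -39
A_3→A_1: (-9)(-4) − (-11)(-1) = 25
Σ = 17
Area = |Σ|/2 = 8.5.
Net area = 1042 − 8.5 = 1033.5.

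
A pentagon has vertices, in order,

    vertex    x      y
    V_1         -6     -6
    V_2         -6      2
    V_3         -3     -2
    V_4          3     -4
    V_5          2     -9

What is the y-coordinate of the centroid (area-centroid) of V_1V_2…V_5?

-1321/291

Apply Gauss's area formula. First the cross-terms c_i = x_i·y_{i+1} − x_{i+1}·y_i:
  -48, 18, 18, -19, -66  ⇒  2A = -97, A = -48.5.
Then Σ (y_i + y_{i+1})·c_i = 1321, so ȳ = 1321 / (6·(-48.5)) = -1321/291.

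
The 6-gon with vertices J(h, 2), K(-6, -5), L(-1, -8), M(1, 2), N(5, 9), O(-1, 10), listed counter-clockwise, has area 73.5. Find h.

-2

The doubled signed area Σ (x_i y_{i+1} − x_{i+1} y_i) is linear in h.
With h=0 it equals 117; the coefficient of h is -15 (from the two edges through J).
So -15·h + 117 = 2·73.5 = 147 ⇒ h = -2.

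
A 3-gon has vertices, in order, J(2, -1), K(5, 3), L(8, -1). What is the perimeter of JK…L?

16

|JK| = √((3)² + (4)²) = √25 = 5
|KL| = √((3)² + (-4)²) = √25 = 5
|LJ| = √((-6)² + (0)²) = √36 = 6
Perimeter = 5 + 5 + 6 = 16.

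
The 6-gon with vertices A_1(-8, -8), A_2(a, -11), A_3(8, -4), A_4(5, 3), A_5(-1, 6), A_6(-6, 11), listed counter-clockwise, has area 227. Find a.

10

Write out the shoelace sum; only the two edges meeting at A_2 involve a:
2·Area = [((-8)·(-11) − a·(-8)) + (a·(-4) − 8·(-11))] + 238
       = 4·a + 414 = 454
⇒ a = 10.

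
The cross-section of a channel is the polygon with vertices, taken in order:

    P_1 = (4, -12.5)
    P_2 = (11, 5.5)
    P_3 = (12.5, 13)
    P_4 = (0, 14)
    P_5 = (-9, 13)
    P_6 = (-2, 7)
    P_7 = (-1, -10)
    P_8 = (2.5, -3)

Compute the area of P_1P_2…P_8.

Apply the shoelace (surveyor's) formula: 2A = Σ (x_i·y_{i+1} − x_{i+1}·y_i), indices taken mod 8.
P_1→P_2: (4)(5.5) − (11)(-12.5) = 159.5
P_2→P_3: (11)(13) − (12.5)(5.5) = 74.25
P_3→P_4: (12.5)(14) − (0)(13) = 175
P_4→P_5: (0)(13) − (-9)(14) = 126
P_5→P_6: (-9)(7) − (-2)(13) = -37
P_6→P_7: (-2)(-10) − (-1)(7) = 27
P_7→P_8: (-1)(-3) − (2.5)(-10) = 28
P_8→P_1: (2.5)(-12.5) − (4)(-3) = -19.25
Σ = 533.5
Area = |Σ|/2 = 266.75.

266.75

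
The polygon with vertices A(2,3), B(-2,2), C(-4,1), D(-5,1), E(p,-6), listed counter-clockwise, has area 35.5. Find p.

6

Write out the shoelace sum; only the two edges meeting at E involve p:
2·Area = [((-5)·(-6) − p·1) + (p·3 − 2·(-6))] + 17
       = 2·p + 59 = 71
⇒ p = 6.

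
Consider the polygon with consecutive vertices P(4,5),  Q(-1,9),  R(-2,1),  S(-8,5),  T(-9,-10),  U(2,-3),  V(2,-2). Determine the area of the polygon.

Apply Gauss's area formula: 2A = Σ (x_i·y_{i+1} − x_{i+1}·y_i), indices taken mod 7.
Σ = (41) + (17) + (-2) + (125) + (47) + (2) + (18) = 248
Area = |Σ|/2 = 124.

124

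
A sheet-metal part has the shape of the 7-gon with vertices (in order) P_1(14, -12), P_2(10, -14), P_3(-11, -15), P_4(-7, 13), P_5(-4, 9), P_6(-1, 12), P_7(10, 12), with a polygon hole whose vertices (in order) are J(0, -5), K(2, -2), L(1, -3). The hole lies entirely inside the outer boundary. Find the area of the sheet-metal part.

548.5

Outer boundary:
Cross-terms: -76, -304, -248, -11, -39, -132, -288  ⇒  Σ = -1098
Area = |Σ|/2 = 549.
Hole:
Apply the shoelace formula: 2A = Σ (x_i·y_{i+1} − x_{i+1}·y_i), indices taken mod 3.
Cross-terms: 10, -4, -5  ⇒  Σ = 1
Area = |Σ|/2 = 0.5.
Net area = 549 − 0.5 = 548.5.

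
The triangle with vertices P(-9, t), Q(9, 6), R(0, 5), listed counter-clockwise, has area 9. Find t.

2

Write out the shoelace sum; only the two edges meeting at P involve t:
2·Area = [(0·t − (-9)·5) + ((-9)·6 − 9·t)] + 45
       = -9·t + 36 = 18
⇒ t = 2.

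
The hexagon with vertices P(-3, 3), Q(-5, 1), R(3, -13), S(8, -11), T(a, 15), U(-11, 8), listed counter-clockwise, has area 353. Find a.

The doubled signed area Σ (x_i y_{i+1} − x_{i+1} y_i) is linear in a.
With a=0 it equals 421; the coefficient of a is 19 (from the two edges through T).
So 19·a + 421 = 2·353 = 706 ⇒ a = 15.

15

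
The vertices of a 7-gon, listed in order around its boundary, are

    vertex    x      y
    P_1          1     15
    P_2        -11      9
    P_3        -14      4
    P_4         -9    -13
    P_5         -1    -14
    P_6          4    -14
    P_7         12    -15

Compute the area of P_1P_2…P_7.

Apply the surveyor's formula: 2A = Σ (x_i·y_{i+1} − x_{i+1}·y_i), indices taken mod 7.
Σ = (174) + (82) + (218) + (113) + (70) + (108) + (195) = 960
Area = |Σ|/2 = 480.

480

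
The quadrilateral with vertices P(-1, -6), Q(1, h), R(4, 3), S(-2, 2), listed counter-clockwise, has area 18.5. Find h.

0

Write out the shoelace sum; only the two edges meeting at Q involve h:
2·Area = [((-1)·h − 1·(-6)) + (1·3 − 4·h)] + 28
       = -5·h + 37 = 37
⇒ h = 0.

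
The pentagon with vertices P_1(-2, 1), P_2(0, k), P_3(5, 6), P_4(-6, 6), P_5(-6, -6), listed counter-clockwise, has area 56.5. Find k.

The doubled signed area Σ (x_i y_{i+1} − x_{i+1} y_i) is linear in k.
With k=0 it equals 120; the coefficient of k is -7 (from the two edges through P_2).
So -7·k + 120 = 2·56.5 = 113 ⇒ k = 1.

1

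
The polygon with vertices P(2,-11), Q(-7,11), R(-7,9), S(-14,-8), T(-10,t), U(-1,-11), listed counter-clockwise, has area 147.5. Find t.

-7

Write out the shoelace sum; only the two edges meeting at T involve t:
2·Area = [((-14)·t − (-10)·(-8)) + ((-10)·(-11) − (-1)·t)] + 174
       = -13·t + 204 = 295
⇒ t = -7.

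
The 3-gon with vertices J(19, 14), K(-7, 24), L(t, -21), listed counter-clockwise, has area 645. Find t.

-19

Write out the shoelace sum; only the two edges meeting at L involve t:
2·Area = [((-7)·(-21) − t·24) + (t·14 − 19·(-21))] + 554
       = -10·t + 1100 = 1290
⇒ t = -19.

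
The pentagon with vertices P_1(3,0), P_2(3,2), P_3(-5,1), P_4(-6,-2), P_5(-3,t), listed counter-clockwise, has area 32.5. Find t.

-4

The doubled signed area Σ (x_i y_{i+1} − x_{i+1} y_i) is linear in t.
With t=0 it equals 29; the coefficient of t is -9 (from the two edges through P_5).
So -9·t + 29 = 2·32.5 = 65 ⇒ t = -4.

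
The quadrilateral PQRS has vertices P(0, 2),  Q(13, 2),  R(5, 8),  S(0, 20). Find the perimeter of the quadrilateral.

54

|PQ| = √((13)² + (0)²) = √169 = 13
|QR| = √((-8)² + (6)²) = √100 = 10
|RS| = √((-5)² + (12)²) = √169 = 13
|SP| = √((0)² + (-18)²) = √324 = 18
Perimeter = 13 + 10 + 13 + 18 = 54.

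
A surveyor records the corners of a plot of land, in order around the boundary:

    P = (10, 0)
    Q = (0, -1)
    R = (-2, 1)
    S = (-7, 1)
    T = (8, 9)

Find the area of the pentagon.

P→Q: (10)(-1) − (0)(0) = -10
Q→R: (0)(1) − (-2)(-1) = -2
R→S: (-2)(1) − (-7)(1) = 5
S→T: (-7)(9) − (8)(1) = -71
T→P: (8)(0) − (10)(9) = -90
Σ = -168
Area = |Σ|/2 = 84.

84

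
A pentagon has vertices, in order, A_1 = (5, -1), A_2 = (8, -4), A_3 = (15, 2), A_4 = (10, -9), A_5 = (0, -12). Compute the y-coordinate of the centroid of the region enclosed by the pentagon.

Apply the shoelace (surveyor's) formula. First the cross-terms c_i = x_i·y_{i+1} − x_{i+1}·y_i:
  -12, 76, -155, -120, 60  ⇒  2A = -151, A = -75.5.
Then Σ (y_i + y_{i+1})·c_i = 2733, so ȳ = 2733 / (6·(-75.5)) = -911/151.

-911/151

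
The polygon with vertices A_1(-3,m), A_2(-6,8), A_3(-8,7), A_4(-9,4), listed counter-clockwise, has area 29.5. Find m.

Write out the shoelace sum; only the two edges meeting at A_1 involve m:
2·Area = [((-9)·m − (-3)·4) + ((-3)·8 − (-6)·m)] + 53
       = -3·m + 41 = 59
⇒ m = -6.

-6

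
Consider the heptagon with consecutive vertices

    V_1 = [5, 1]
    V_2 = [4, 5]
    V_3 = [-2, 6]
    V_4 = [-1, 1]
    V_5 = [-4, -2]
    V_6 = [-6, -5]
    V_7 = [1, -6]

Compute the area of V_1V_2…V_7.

Apply the shoelace formula: 2A = Σ (x_i·y_{i+1} − x_{i+1}·y_i), indices taken mod 7.
Σ = (21) + (34) + (4) + (6) + (8) + (41) + (31) = 145
Area = |Σ|/2 = 72.5.

72.5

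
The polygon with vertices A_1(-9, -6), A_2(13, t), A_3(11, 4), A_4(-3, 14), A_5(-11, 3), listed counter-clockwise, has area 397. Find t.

-13

The doubled signed area Σ (x_i y_{i+1} − x_{i+1} y_i) is linear in t.
With t=0 it equals 534; the coefficient of t is -20 (from the two edges through A_2).
So -20·t + 534 = 2·397 = 794 ⇒ t = -13.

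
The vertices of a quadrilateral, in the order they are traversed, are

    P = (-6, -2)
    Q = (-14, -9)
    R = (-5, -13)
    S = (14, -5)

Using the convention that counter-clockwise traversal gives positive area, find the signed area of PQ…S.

Apply the shoelace (surveyor's) formula: 2A = Σ (x_i·y_{i+1} − x_{i+1}·y_i), indices taken mod 4.
Σ = (26) + (137) + (207) + (-58) = 312
Signed area = Σ/2 = 156 (positive ⇒ counter-clockwise traversal).

156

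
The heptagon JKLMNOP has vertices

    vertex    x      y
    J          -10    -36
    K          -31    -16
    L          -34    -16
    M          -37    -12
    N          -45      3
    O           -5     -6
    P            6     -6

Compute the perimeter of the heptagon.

|JK| = √((-21)² + (20)²) = √841 = 29
|KL| = √((-3)² + (0)²) = √9 = 3
|LM| = √((-3)² + (4)²) = √25 = 5
|MN| = √((-8)² + (15)²) = √289 = 17
|NO| = √((40)² + (-9)²) = √1681 = 41
|OP| = √((11)² + (0)²) = √121 = 11
|PJ| = √((-16)² + (-30)²) = √1156 = 34
Perimeter = 29 + 3 + 5 + 17 + 41 + 11 + 34 = 140.

140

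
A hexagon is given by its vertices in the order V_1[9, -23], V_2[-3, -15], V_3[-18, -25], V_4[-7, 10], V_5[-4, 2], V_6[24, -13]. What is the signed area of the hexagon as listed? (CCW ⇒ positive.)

-579.5

Apply Gauss's area formula: 2A = Σ (x_i·y_{i+1} − x_{i+1}·y_i), indices taken mod 6.
Σ = (-204) + (-195) + (-355) + (26) + (4) + (-435) = -1159
Signed area = Σ/2 = -579.5 (negative ⇒ clockwise traversal).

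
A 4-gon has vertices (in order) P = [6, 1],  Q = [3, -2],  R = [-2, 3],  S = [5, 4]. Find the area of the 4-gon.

Apply the surveyor's formula: 2A = Σ (x_i·y_{i+1} − x_{i+1}·y_i), indices taken mod 4.
Σ = (-15) + (5) + (-23) + (-19) = -52
Area = |Σ|/2 = 26.

26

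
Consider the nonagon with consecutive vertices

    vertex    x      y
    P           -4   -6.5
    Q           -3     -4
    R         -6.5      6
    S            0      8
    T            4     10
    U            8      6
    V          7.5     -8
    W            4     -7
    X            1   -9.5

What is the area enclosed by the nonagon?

196.25

Apply the shoelace formula: 2A = Σ (x_i·y_{i+1} − x_{i+1}·y_i), indices taken mod 9.
P→Q: (-4)(-4) − (-3)(-6.5) = -3.5
Q→R: (-3)(6) − (-6.5)(-4) = -44
R→S: (-6.5)(8) − (0)(6) = -52
S→T: (0)(10) − (4)(8) = -32
T→U: (4)(6) − (8)(10) = -56
U→V: (8)(-8) − (7.5)(6) = -109
V→W: (7.5)(-7) − (4)(-8) = -20.5
W→X: (4)(-9.5) − (1)(-7) = -31
X→P: (1)(-6.5) − (-4)(-9.5) = -44.5
Σ = -392.5
Area = |Σ|/2 = 196.25.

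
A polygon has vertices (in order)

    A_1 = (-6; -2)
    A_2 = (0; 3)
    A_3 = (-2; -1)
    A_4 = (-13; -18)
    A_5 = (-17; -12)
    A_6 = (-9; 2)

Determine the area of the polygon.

125.5

Apply the surveyor's formula: 2A = Σ (x_i·y_{i+1} − x_{i+1}·y_i), indices taken mod 6.
Σ = (-18) + (6) + (23) + (-150) + (-142) + (30) = -251
Area = |Σ|/2 = 125.5.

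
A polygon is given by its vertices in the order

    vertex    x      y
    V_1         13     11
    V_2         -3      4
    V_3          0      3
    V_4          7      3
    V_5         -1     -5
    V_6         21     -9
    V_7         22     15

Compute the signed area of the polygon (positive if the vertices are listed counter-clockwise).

Apply the surveyor's formula: 2A = Σ (x_i·y_{i+1} − x_{i+1}·y_i), indices taken mod 7.
V_1→V_2: (13)(4) − (-3)(11) = 85
V_2→V_3: (-3)(3) − (0)(4) = -9
V_3→V_4: (0)(3) − (7)(3) = -21
V_4→V_5: (7)(-5) − (-1)(3) = -32
V_5→V_6: (-1)(-9) − (21)(-5) = 114
V_6→V_7: (21)(15) − (22)(-9) = 513
V_7→V_1: (22)(11) − (13)(15) = 47
Σ = 697
Signed area = Σ/2 = 348.5 (positive ⇒ counter-clockwise traversal).

348.5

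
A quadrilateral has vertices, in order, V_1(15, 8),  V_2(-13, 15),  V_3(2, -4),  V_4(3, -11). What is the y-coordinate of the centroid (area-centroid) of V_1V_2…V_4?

1232/265

Apply the shoelace (surveyor's) formula. First the cross-terms c_i = x_i·y_{i+1} − x_{i+1}·y_i:
  329, 22, -10, 189  ⇒  2A = 530, A = 265.
Then Σ (y_i + y_{i+1})·c_i = 7392, so ȳ = 7392 / (6·265) = 1232/265.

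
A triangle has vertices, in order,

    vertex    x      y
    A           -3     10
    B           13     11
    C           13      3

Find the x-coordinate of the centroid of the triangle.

23/3

Apply the surveyor's formula. First the cross-terms c_i = x_i·y_{i+1} − x_{i+1}·y_i:
  -163, -104, 139  ⇒  2A = -128, A = -64.
Then Σ (x_i + x_{i+1})·c_i = -2944, so x̄ = -2944 / (6·(-64)) = 23/3.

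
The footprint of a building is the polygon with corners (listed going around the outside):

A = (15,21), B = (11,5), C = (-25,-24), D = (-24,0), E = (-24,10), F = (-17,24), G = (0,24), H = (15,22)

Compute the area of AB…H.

1150

Apply the shoelace (surveyor's) formula: 2A = Σ (x_i·y_{i+1} − x_{i+1}·y_i), indices taken mod 8.
Σ = (-156) + (-139) + (-576) + (-240) + (-406) + (-408) + (-360) + (-15) = -2300
Area = |Σ|/2 = 1150.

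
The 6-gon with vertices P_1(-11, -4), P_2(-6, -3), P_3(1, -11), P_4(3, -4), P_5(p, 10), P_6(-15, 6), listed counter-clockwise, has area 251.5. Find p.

The doubled signed area Σ (x_i y_{i+1} − x_{i+1} y_i) is linear in p.
With p=0 it equals 413; the coefficient of p is 10 (from the two edges through P_5).
So 10·p + 413 = 2·251.5 = 503 ⇒ p = 9.

9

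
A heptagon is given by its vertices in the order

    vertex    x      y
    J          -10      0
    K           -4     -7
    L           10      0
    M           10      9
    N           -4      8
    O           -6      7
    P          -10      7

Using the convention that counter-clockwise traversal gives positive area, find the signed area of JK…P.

232

Apply the shoelace formula: 2A = Σ (x_i·y_{i+1} − x_{i+1}·y_i), indices taken mod 7.
J→K: (-10)(-7) − (-4)(0) = 70
K→L: (-4)(0) − (10)(-7) = 70
L→M: (10)(9) − (10)(0) = 90
M→N: (10)(8) − (-4)(9) = 116
N→O: (-4)(7) − (-6)(8) = 20
O→P: (-6)(7) − (-10)(7) = 28
P→J: (-10)(0) − (-10)(7) = 70
Σ = 464
Signed area = Σ/2 = 232 (positive ⇒ counter-clockwise traversal).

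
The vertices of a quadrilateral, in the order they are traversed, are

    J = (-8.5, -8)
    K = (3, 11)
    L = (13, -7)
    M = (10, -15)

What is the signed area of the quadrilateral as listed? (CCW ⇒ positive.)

-283

Apply the shoelace (surveyor's) formula: 2A = Σ (x_i·y_{i+1} − x_{i+1}·y_i), indices taken mod 4.
Σ = (-69.5) + (-164) + (-125) + (-207.5) = -566
Signed area = Σ/2 = -283 (negative ⇒ clockwise traversal).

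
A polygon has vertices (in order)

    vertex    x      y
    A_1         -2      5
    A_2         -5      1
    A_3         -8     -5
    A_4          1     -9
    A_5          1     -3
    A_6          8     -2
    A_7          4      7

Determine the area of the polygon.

129.5

Cross-terms: 23, 33, 77, 6, 22, 64, 34  ⇒  Σ = 259
Area = |Σ|/2 = 129.5.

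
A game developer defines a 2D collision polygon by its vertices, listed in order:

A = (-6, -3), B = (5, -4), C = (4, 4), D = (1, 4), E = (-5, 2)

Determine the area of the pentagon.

68

Cross-terms: 39, 36, 12, 22, 27  ⇒  Σ = 136
Area = |Σ|/2 = 68.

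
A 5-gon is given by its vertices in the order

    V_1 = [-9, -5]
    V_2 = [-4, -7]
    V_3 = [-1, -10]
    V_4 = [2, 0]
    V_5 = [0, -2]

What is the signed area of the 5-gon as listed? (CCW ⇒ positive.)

37

Apply the shoelace (surveyor's) formula: 2A = Σ (x_i·y_{i+1} − x_{i+1}·y_i), indices taken mod 5.
V_1→V_2: (-9)(-7) − (-4)(-5) = 43
V_2→V_3: (-4)(-10) − (-1)(-7) = 33
V_3→V_4: (-1)(0) − (2)(-10) = 20
V_4→V_5: (2)(-2) − (0)(0) = -4
V_5→V_1: (0)(-5) − (-9)(-2) = -18
Σ = 74
Signed area = Σ/2 = 37 (positive ⇒ counter-clockwise traversal).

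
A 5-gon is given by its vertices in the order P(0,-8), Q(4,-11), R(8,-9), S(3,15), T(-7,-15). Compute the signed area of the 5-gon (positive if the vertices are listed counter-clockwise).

Apply Gauss's area formula: 2A = Σ (x_i·y_{i+1} − x_{i+1}·y_i), indices taken mod 5.
Σ = (32) + (52) + (147) + (60) + (56) = 347
Signed area = Σ/2 = 173.5 (positive ⇒ counter-clockwise traversal).

173.5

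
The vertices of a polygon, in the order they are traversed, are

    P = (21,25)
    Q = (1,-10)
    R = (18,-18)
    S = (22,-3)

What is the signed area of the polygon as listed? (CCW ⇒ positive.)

Apply Gauss's area formula: 2A = Σ (x_i·y_{i+1} − x_{i+1}·y_i), indices taken mod 4.
Σ = (-235) + (162) + (342) + (613) = 882
Signed area = Σ/2 = 441 (positive ⇒ counter-clockwise traversal).

441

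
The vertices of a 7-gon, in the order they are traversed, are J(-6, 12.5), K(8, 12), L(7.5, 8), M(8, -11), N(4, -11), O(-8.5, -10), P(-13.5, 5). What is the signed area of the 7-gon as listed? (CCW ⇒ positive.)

Apply the shoelace formula: 2A = Σ (x_i·y_{i+1} − x_{i+1}·y_i), indices taken mod 7.
Σ = (-172) + (-26) + (-146.5) + (-44) + (-133.5) + (-177.5) + (-138.75) = -838.25
Signed area = Σ/2 = -419.125 (negative ⇒ clockwise traversal).

-419.125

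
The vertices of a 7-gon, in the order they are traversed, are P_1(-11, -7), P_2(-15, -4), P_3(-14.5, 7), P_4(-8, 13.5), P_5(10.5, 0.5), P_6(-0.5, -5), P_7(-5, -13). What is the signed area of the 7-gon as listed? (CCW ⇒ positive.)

Cross-terms: -61, -163, -139.75, -145.75, -52.25, -18.5, -108  ⇒  Σ = -688.25
Signed area = Σ/2 = -344.125 (negative ⇒ clockwise traversal).

-344.125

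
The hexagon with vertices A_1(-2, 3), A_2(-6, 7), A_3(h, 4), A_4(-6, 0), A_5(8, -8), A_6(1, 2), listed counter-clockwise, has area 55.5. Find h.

-4

Write out the shoelace sum; only the two edges meeting at A_3 involve h:
2·Area = [((-6)·4 − h·7) + (h·0 − (-6)·4)] + 83
       = -7·h + 83 = 111
⇒ h = -4.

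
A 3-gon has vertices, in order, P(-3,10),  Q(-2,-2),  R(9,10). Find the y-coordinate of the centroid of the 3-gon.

Apply Gauss's area formula. First the cross-terms c_i = x_i·y_{i+1} − x_{i+1}·y_i:
  26, -2, 120  ⇒  2A = 144, A = 72.
Then Σ (y_i + y_{i+1})·c_i = 2592, so ȳ = 2592 / (6·72) = 6.

6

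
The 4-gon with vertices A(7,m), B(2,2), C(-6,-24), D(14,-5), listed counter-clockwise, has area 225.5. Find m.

The doubled signed area Σ (x_i y_{i+1} − x_{i+1} y_i) is linear in m.
With m=0 it equals 379; the coefficient of m is 12 (from the two edges through A).
So 12·m + 379 = 2·225.5 = 451 ⇒ m = 6.

6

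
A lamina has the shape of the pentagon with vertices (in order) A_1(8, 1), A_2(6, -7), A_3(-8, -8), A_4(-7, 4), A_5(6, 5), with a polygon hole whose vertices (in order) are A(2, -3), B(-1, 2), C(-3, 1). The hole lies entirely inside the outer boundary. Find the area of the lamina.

167

Outer boundary:
Apply Gauss's area formula: 2A = Σ (x_i·y_{i+1} − x_{i+1}·y_i), indices taken mod 5.
A_1→A_2: (8)(-7) − (6)(1) = -62
A_2→A_3: (6)(-8) − (-8)(-7) = -104
A_3→A_4: (-8)(4) − (-7)(-8) = -88
A_4→A_5: (-7)(5) − (6)(4) = -59
A_5→A_1: (6)(1) − (8)(5) = -34
Σ = -347
Area = |Σ|/2 = 173.5.
Hole:
Apply Gauss's area formula: 2A = Σ (x_i·y_{i+1} − x_{i+1}·y_i), indices taken mod 3.
Σ = (1) + (5) + (7) = 13
Area = |Σ|/2 = 6.5.
Net area = 173.5 − 6.5 = 167.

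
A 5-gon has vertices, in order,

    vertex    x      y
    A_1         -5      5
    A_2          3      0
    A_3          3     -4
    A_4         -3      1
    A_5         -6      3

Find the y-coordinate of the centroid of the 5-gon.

Apply Gauss's area formula. First the cross-terms c_i = x_i·y_{i+1} − x_{i+1}·y_i:
  -15, -12, -9, -3, -15  ⇒  2A = -54, A = -27.
Then Σ (y_i + y_{i+1})·c_i = -132, so ȳ = -132 / (6·(-27)) = 22/27.

22/27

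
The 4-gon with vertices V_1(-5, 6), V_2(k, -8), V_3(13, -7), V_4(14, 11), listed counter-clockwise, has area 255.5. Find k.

1

Write out the shoelace sum; only the two edges meeting at V_2 involve k:
2·Area = [((-5)·(-8) − k·6) + (k·(-7) − 13·(-8))] + 380
       = -13·k + 524 = 511
⇒ k = 1.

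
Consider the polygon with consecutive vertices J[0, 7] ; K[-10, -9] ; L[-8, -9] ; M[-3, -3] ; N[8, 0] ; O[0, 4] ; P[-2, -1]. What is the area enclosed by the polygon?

Apply Gauss's area formula: 2A = Σ (x_i·y_{i+1} − x_{i+1}·y_i), indices taken mod 7.
Σ = (70) + (18) + (-3) + (24) + (32) + (8) + (-14) = 135
Area = |Σ|/2 = 67.5.

67.5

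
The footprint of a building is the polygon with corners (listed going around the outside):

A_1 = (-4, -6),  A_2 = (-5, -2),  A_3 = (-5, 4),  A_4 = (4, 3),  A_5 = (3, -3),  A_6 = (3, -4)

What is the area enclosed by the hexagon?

70.5

Σ = (-22) + (-30) + (-31) + (-21) + (-3) + (-34) = -141
Area = |Σ|/2 = 70.5.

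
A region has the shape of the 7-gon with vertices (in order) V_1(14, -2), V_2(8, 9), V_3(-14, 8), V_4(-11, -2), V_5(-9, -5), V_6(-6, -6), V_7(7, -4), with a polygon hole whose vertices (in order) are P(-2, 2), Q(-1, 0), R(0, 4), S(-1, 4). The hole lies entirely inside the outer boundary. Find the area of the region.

304.5

Outer boundary:
V_1→V_2: (14)(9) − (8)(-2) = 142
V_2→V_3: (8)(8) − (-14)(9) = 190
V_3→V_4: (-14)(-2) − (-11)(8) = 116
V_4→V_5: (-11)(-5) − (-9)(-2) = 37
V_5→V_6: (-9)(-6) − (-6)(-5) = 24
V_6→V_7: (-6)(-4) − (7)(-6) = 66
V_7→V_1: (7)(-2) − (14)(-4) = 42
Σ = 617
Area = |Σ|/2 = 308.5.
Hole:
Σ = (2) + (-4) + (4) + (6) = 8
Area = |Σ|/2 = 4.
Net area = 308.5 − 4 = 304.5.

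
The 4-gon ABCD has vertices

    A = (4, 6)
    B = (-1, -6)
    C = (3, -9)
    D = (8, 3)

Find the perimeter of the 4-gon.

|AB| = √((-5)² + (-12)²) = √169 = 13
|BC| = √((4)² + (-3)²) = √25 = 5
|CD| = √((5)² + (12)²) = √169 = 13
|DA| = √((-4)² + (3)²) = √25 = 5
Perimeter = 13 + 5 + 13 + 5 = 36.

36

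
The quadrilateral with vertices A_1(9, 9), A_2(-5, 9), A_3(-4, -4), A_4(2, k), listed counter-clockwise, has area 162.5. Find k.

The doubled signed area Σ (x_i y_{i+1} − x_{i+1} y_i) is linear in k.
With k=0 it equals 208; the coefficient of k is -13 (from the two edges through A_4).
So -13·k + 208 = 2·162.5 = 325 ⇒ k = -9.

-9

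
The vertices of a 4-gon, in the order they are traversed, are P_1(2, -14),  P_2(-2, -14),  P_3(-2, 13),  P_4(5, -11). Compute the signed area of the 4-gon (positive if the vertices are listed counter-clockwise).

-100.5

Apply the surveyor's formula: 2A = Σ (x_i·y_{i+1} − x_{i+1}·y_i), indices taken mod 4.
Σ = (-56) + (-54) + (-43) + (-48) = -201
Signed area = Σ/2 = -100.5 (negative ⇒ clockwise traversal).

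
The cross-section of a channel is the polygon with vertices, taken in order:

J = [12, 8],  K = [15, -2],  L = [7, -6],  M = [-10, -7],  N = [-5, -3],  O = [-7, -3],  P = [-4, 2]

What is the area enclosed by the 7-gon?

Apply the shoelace formula: 2A = Σ (x_i·y_{i+1} − x_{i+1}·y_i), indices taken mod 7.
Cross-terms: -144, -76, -109, -5, -6, -26, -56  ⇒  Σ = -422
Area = |Σ|/2 = 211.

211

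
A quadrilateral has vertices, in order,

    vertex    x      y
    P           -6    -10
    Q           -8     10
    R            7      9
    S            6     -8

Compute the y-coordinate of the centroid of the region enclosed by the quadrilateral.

Apply Gauss's area formula. First the cross-terms c_i = x_i·y_{i+1} − x_{i+1}·y_i:
  -140, -142, -110, -108  ⇒  2A = -500, A = -250.
Then Σ (y_i + y_{i+1})·c_i = -864, so ȳ = -864 / (6·(-250)) = 0.576.

0.576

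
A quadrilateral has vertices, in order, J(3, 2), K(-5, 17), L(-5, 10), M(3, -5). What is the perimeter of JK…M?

48

|JK| = √((-8)² + (15)²) = √289 = 17
|KL| = √((0)² + (-7)²) = √49 = 7
|LM| = √((8)² + (-15)²) = √289 = 17
|MJ| = √((0)² + (7)²) = √49 = 7
Perimeter = 17 + 7 + 17 + 7 = 48.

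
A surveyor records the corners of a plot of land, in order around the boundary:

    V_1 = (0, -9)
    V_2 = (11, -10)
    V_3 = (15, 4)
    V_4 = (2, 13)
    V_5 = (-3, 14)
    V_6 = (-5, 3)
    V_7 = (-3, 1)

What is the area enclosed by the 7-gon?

319.5

Apply Gauss's area formula: 2A = Σ (x_i·y_{i+1} − x_{i+1}·y_i), indices taken mod 7.
V_1→V_2: (0)(-10) − (11)(-9) = 99
V_2→V_3: (11)(4) − (15)(-10) = 194
V_3→V_4: (15)(13) − (2)(4) = 187
V_4→V_5: (2)(14) − (-3)(13) = 67
V_5→V_6: (-3)(3) − (-5)(14) = 61
V_6→V_7: (-5)(1) − (-3)(3) = 4
V_7→V_1: (-3)(-9) − (0)(1) = 27
Σ = 639
Area = |Σ|/2 = 319.5.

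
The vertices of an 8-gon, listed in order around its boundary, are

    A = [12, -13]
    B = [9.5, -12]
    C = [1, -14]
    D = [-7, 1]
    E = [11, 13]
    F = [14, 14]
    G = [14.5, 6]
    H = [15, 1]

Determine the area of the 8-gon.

Apply the surveyor's formula: 2A = Σ (x_i·y_{i+1} − x_{i+1}·y_i), indices taken mod 8.
A→B: (12)(-12) − (9.5)(-13) = -20.5
B→C: (9.5)(-14) − (1)(-12) = -121
C→D: (1)(1) − (-7)(-14) = -97
D→E: (-7)(13) − (11)(1) = -102
E→F: (11)(14) − (14)(13) = -28
F→G: (14)(6) − (14.5)(14) = -119
G→H: (14.5)(1) − (15)(6) = -75.5
H→A: (15)(-13) − (12)(1) = -207
Σ = -770
Area = |Σ|/2 = 385.

385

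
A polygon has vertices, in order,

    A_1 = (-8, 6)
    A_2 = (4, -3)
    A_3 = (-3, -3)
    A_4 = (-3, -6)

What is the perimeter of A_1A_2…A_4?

38

|A_1A_2| = √((12)² + (-9)²) = √225 = 15
|A_2A_3| = √((-7)² + (0)²) = √49 = 7
|A_3A_4| = √((0)² + (-3)²) = √9 = 3
|A_4A_1| = √((-5)² + (12)²) = √169 = 13
Perimeter = 15 + 7 + 3 + 13 = 38.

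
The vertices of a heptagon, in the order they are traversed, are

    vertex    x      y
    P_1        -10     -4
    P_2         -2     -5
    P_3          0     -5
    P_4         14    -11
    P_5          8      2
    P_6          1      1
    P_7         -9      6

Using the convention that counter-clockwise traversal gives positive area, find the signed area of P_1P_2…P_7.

177.5

Apply the shoelace (surveyor's) formula: 2A = Σ (x_i·y_{i+1} − x_{i+1}·y_i), indices taken mod 7.
P_1→P_2: (-10)(-5) − (-2)(-4) = 42
P_2→P_3: (-2)(-5) − (0)(-5) = 10
P_3→P_4: (0)(-11) − (14)(-5) = 70
P_4→P_5: (14)(2) − (8)(-11) = 116
P_5→P_6: (8)(1) − (1)(2) = 6
P_6→P_7: (1)(6) − (-9)(1) = 15
P_7→P_1: (-9)(-4) − (-10)(6) = 96
Σ = 355
Signed area = Σ/2 = 177.5 (positive ⇒ counter-clockwise traversal).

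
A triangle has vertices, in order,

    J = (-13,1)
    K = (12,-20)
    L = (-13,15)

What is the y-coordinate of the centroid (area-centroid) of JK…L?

Apply the surveyor's formula. First the cross-terms c_i = x_i·y_{i+1} − x_{i+1}·y_i:
  248, -80, 182  ⇒  2A = 350, A = 175.
Then Σ (y_i + y_{i+1})·c_i = -1400, so ȳ = -1400 / (6·175) = -4/3.

-4/3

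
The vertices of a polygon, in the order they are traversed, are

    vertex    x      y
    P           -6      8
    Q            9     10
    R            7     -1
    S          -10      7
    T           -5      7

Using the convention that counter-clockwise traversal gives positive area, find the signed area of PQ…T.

-102.5

Apply Gauss's area formula: 2A = Σ (x_i·y_{i+1} − x_{i+1}·y_i), indices taken mod 5.
Σ = (-132) + (-79) + (39) + (-35) + (2) = -205
Signed area = Σ/2 = -102.5 (negative ⇒ clockwise traversal).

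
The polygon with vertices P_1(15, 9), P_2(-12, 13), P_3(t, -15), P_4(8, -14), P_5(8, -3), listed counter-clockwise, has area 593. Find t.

-14

The doubled signed area Σ (x_i y_{i+1} − x_{i+1} y_i) is linear in t.
With t=0 it equals 808; the coefficient of t is -27 (from the two edges through P_3).
So -27·t + 808 = 2·593 = 1186 ⇒ t = -14.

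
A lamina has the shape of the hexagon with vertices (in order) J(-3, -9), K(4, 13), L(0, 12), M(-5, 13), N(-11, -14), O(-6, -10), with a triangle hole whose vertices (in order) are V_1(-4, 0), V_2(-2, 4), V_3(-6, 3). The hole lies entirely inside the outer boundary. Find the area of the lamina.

Outer boundary:
Σ = (-3) + (48) + (60) + (213) + (26) + (24) = 368
Area = |Σ|/2 = 184.
Hole:
Apply the shoelace formula: 2A = Σ (x_i·y_{i+1} − x_{i+1}·y_i), indices taken mod 3.
Cross-terms: -16, 18, 12  ⇒  Σ = 14
Area = |Σ|/2 = 7.
Net area = 184 − 7 = 177.

177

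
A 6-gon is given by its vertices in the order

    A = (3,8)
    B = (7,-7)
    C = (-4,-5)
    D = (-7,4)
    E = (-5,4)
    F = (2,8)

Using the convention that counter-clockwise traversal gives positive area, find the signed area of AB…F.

Apply the shoelace formula: 2A = Σ (x_i·y_{i+1} − x_{i+1}·y_i), indices taken mod 6.
Σ = (-77) + (-63) + (-51) + (-8) + (-48) + (-8) = -255
Signed area = Σ/2 = -127.5 (negative ⇒ clockwise traversal).

-127.5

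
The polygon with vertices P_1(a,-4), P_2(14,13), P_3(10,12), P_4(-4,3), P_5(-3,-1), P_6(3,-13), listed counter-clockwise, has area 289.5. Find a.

The doubled signed area Σ (x_i y_{i+1} − x_{i+1} y_i) is linear in a.
With a=0 it equals 215; the coefficient of a is 26 (from the two edges through P_1).
So 26·a + 215 = 2·289.5 = 579 ⇒ a = 14.

14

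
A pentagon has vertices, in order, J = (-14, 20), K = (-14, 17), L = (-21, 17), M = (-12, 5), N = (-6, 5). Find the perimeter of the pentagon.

|JK| = √((0)² + (-3)²) = √9 = 3
|KL| = √((-7)² + (0)²) = √49 = 7
|LM| = √((9)² + (-12)²) = √225 = 15
|MN| = √((6)² + (0)²) = √36 = 6
|NJ| = √((-8)² + (15)²) = √289 = 17
Perimeter = 3 + 7 + 15 + 6 + 17 = 48.

48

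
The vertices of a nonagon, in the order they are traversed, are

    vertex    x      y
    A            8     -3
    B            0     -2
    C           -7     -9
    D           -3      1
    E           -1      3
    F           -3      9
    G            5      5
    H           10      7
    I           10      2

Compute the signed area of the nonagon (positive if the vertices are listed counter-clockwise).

-121.5

Apply the surveyor's formula: 2A = Σ (x_i·y_{i+1} − x_{i+1}·y_i), indices taken mod 9.
Σ = (-16) + (-14) + (-34) + (-8) + (0) + (-60) + (-15) + (-50) + (-46) = -243
Signed area = Σ/2 = -121.5 (negative ⇒ clockwise traversal).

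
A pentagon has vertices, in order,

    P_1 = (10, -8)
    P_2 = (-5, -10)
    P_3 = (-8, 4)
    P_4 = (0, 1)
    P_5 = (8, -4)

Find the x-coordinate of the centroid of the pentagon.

Apply the surveyor's formula. First the cross-terms c_i = x_i·y_{i+1} − x_{i+1}·y_i:
  -140, -100, -8, -8, -24  ⇒  2A = -280, A = -140.
Then Σ (x_i + x_{i+1})·c_i = 168, so x̄ = 168 / (6·(-140)) = -0.2.

-0.2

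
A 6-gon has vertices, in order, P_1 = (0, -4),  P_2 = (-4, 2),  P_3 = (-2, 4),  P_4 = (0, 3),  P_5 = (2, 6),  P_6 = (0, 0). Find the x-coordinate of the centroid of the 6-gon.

-17/15

Apply the shoelace formula. First the cross-terms c_i = x_i·y_{i+1} − x_{i+1}·y_i:
  -16, -12, -6, -6, 0, 0  ⇒  2A = -40, A = -20.
Then Σ (x_i + x_{i+1})·c_i = 136, so x̄ = 136 / (6·(-20)) = -17/15.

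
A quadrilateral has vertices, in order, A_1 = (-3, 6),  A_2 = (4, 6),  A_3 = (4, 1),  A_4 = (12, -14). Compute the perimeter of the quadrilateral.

54

|A_1A_2| = √((7)² + (0)²) = √49 = 7
|A_2A_3| = √((0)² + (-5)²) = √25 = 5
|A_3A_4| = √((8)² + (-15)²) = √289 = 17
|A_4A_1| = √((-15)² + (20)²) = √625 = 25
Perimeter = 7 + 5 + 17 + 25 = 54.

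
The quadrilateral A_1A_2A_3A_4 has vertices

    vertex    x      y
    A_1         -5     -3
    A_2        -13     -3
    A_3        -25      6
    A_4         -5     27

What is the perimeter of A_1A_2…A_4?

82

|A_1A_2| = √((-8)² + (0)²) = √64 = 8
|A_2A_3| = √((-12)² + (9)²) = √225 = 15
|A_3A_4| = √((20)² + (21)²) = √841 = 29
|A_4A_1| = √((0)² + (-30)²) = √900 = 30
Perimeter = 8 + 15 + 29 + 30 = 82.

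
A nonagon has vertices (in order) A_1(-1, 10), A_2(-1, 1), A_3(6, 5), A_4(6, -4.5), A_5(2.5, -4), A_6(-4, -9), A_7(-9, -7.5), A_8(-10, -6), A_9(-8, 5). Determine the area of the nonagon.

Σ = (9) + (-11) + (-57) + (-12.75) + (-38.5) + (-51) + (-21) + (-98) + (-75) = -355.25
Area = |Σ|/2 = 177.625.

177.625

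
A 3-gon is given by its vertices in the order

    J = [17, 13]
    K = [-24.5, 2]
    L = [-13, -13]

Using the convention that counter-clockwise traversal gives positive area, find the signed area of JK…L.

374.5

Cross-terms: 352.5, 344.5, 52  ⇒  Σ = 749
Signed area = Σ/2 = 374.5 (positive ⇒ counter-clockwise traversal).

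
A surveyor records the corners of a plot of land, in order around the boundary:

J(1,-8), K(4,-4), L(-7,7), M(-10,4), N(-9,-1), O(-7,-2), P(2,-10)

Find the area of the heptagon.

Apply the shoelace formula: 2A = Σ (x_i·y_{i+1} − x_{i+1}·y_i), indices taken mod 7.
Cross-terms: 28, 0, 42, 46, 11, 74, -6  ⇒  Σ = 195
Area = |Σ|/2 = 97.5.

97.5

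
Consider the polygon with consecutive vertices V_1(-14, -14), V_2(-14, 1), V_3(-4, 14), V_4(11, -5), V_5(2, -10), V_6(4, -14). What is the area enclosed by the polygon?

438

Apply the shoelace formula: 2A = Σ (x_i·y_{i+1} − x_{i+1}·y_i), indices taken mod 6.
V_1→V_2: (-14)(1) − (-14)(-14) = -210
V_2→V_3: (-14)(14) − (-4)(1) = -192
V_3→V_4: (-4)(-5) − (11)(14) = -134
V_4→V_5: (11)(-10) − (2)(-5) = -100
V_5→V_6: (2)(-14) − (4)(-10) = 12
V_6→V_1: (4)(-14) − (-14)(-14) = -252
Σ = -876
Area = |Σ|/2 = 438.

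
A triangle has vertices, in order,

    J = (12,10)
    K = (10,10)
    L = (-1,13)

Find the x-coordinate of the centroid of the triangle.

Apply the shoelace (surveyor's) formula. First the cross-terms c_i = x_i·y_{i+1} − x_{i+1}·y_i:
  20, 140, -166  ⇒  2A = -6, A = -3.
Then Σ (x_i + x_{i+1})·c_i = -126, so x̄ = -126 / (6·(-3)) = 7.

7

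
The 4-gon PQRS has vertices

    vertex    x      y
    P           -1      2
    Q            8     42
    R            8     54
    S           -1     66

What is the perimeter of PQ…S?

|PQ| = √((9)² + (40)²) = √1681 = 41
|QR| = √((0)² + (12)²) = √144 = 12
|RS| = √((-9)² + (12)²) = √225 = 15
|SP| = √((0)² + (-64)²) = √4096 = 64
Perimeter = 41 + 12 + 15 + 64 = 132.

132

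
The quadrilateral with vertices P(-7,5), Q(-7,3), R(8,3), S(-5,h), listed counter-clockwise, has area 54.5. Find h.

The doubled signed area Σ (x_i y_{i+1} − x_{i+1} y_i) is linear in h.
With h=0 it equals -41; the coefficient of h is 15 (from the two edges through S).
So 15·h + -41 = 2·54.5 = 109 ⇒ h = 10.

10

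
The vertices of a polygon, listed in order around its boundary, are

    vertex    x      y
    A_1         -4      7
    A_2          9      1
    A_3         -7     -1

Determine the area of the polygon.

61

Apply the shoelace formula: 2A = Σ (x_i·y_{i+1} − x_{i+1}·y_i), indices taken mod 3.
A_1→A_2: (-4)(1) − (9)(7) = -67
A_2→A_3: (9)(-1) − (-7)(1) = -2
A_3→A_1: (-7)(7) − (-4)(-1) = -53
Σ = -122
Area = |Σ|/2 = 61.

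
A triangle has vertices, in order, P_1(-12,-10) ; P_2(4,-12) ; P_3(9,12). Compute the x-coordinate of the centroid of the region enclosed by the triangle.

Apply the shoelace (surveyor's) formula. First the cross-terms c_i = x_i·y_{i+1} − x_{i+1}·y_i:
  184, 156, 54  ⇒  2A = 394, A = 197.
Then Σ (x_i + x_{i+1})·c_i = 394, so x̄ = 394 / (6·197) = 1/3.

1/3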